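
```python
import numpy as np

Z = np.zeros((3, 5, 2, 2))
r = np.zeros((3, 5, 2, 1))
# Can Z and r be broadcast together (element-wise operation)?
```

Yes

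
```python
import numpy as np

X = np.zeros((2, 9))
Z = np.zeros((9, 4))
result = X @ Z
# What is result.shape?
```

(2, 4)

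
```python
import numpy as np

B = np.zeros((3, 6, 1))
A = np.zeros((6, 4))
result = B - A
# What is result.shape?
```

(3, 6, 4)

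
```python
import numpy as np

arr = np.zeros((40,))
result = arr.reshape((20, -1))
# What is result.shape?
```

(20, 2)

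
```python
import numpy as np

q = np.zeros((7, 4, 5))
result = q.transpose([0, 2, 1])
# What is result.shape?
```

(7, 5, 4)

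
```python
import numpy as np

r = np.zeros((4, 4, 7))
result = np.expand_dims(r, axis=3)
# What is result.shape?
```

(4, 4, 7, 1)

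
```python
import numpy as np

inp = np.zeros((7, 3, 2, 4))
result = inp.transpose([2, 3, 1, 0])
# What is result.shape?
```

(2, 4, 3, 7)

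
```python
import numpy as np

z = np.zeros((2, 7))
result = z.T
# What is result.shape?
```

(7, 2)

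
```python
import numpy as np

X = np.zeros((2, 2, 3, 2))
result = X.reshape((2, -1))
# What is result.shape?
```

(2, 12)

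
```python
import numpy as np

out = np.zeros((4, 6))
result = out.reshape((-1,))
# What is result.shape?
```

(24,)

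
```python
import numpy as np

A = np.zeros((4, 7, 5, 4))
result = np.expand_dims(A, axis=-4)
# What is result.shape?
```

(4, 1, 7, 5, 4)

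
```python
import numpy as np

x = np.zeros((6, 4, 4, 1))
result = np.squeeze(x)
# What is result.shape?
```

(6, 4, 4)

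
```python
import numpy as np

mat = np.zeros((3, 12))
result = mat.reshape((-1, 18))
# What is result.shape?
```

(2, 18)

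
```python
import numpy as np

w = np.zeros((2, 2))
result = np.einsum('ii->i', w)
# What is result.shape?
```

(2,)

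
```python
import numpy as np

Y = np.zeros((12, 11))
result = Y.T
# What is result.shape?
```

(11, 12)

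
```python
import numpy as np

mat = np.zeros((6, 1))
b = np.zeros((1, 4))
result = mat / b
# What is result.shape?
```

(6, 4)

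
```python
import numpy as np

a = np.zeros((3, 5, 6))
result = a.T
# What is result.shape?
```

(6, 5, 3)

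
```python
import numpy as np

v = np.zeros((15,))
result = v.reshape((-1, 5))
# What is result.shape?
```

(3, 5)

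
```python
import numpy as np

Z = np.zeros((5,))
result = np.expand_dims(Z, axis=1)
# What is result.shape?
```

(5, 1)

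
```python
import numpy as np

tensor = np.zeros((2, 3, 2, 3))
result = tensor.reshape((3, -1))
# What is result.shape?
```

(3, 12)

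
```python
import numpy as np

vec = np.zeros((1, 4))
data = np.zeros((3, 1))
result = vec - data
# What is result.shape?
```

(3, 4)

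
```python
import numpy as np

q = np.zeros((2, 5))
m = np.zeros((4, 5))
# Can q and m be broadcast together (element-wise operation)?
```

No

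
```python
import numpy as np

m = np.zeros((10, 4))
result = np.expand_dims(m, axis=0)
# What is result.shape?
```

(1, 10, 4)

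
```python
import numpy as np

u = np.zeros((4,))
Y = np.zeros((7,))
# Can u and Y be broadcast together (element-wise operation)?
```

No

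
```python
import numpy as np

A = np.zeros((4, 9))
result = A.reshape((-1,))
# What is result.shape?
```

(36,)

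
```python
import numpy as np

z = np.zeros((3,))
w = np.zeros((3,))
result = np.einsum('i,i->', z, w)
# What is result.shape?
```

()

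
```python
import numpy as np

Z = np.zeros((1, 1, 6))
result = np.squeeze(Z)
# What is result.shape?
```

(6,)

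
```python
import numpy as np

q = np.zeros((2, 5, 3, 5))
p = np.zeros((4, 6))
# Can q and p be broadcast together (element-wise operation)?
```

No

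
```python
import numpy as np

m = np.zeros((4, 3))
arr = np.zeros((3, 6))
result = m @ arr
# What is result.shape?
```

(4, 6)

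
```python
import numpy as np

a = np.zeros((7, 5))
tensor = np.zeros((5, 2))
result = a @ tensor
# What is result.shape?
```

(7, 2)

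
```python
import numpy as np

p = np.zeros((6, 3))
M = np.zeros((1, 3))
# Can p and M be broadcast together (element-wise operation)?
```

Yes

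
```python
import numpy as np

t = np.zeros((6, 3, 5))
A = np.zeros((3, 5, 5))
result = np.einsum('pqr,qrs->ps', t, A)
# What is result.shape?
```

(6, 5)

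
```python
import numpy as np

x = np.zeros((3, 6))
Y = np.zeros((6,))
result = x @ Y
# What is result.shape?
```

(3,)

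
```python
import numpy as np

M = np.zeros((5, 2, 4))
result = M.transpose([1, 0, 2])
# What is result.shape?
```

(2, 5, 4)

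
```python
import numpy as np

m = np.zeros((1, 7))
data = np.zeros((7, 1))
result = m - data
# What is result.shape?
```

(7, 7)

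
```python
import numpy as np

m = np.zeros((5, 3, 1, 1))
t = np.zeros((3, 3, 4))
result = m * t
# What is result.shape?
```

(5, 3, 3, 4)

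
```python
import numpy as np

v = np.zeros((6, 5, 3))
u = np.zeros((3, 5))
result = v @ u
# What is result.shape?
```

(6, 5, 5)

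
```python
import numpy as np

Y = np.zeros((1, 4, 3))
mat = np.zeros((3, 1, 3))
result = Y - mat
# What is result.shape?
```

(3, 4, 3)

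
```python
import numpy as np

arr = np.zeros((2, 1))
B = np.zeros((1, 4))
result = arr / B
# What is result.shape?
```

(2, 4)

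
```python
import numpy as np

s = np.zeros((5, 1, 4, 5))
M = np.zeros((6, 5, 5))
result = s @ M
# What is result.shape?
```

(5, 6, 4, 5)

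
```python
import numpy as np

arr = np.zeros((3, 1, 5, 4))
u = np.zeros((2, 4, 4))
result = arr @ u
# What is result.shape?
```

(3, 2, 5, 4)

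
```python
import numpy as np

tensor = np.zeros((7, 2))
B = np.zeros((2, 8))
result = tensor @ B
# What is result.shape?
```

(7, 8)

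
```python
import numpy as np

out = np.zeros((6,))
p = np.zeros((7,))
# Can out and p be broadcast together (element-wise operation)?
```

No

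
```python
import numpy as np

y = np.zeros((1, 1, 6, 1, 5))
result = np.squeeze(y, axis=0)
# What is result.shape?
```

(1, 6, 1, 5)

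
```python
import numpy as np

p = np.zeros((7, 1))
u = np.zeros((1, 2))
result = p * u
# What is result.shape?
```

(7, 2)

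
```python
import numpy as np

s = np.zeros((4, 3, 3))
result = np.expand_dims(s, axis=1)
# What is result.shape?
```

(4, 1, 3, 3)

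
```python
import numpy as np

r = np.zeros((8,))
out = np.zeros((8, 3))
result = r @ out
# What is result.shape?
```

(3,)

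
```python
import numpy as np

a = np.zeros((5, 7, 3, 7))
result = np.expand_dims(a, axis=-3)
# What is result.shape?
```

(5, 7, 1, 3, 7)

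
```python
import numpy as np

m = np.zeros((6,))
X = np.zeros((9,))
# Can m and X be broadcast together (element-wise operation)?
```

No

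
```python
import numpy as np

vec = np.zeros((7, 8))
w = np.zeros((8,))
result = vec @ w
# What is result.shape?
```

(7,)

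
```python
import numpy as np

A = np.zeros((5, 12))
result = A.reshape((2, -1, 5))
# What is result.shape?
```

(2, 6, 5)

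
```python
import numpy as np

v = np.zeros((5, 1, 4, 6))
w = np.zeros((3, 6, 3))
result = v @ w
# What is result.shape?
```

(5, 3, 4, 3)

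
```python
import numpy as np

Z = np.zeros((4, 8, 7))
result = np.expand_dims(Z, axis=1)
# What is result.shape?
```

(4, 1, 8, 7)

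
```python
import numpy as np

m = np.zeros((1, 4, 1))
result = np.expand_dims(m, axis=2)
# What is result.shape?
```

(1, 4, 1, 1)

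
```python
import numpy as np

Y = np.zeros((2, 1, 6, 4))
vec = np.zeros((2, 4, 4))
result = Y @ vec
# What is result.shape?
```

(2, 2, 6, 4)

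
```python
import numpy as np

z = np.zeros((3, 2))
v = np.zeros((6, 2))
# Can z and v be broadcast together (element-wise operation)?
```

No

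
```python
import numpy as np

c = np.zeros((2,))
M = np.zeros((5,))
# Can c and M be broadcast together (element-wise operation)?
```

No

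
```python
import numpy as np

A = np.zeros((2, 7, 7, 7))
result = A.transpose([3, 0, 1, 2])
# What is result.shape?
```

(7, 2, 7, 7)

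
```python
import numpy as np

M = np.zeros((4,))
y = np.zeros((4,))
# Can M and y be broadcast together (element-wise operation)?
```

Yes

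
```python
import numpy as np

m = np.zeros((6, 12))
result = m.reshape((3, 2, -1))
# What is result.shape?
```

(3, 2, 12)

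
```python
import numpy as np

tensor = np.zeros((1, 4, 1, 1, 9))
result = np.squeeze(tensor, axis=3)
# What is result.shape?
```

(1, 4, 1, 9)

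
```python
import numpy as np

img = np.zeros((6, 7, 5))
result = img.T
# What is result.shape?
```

(5, 7, 6)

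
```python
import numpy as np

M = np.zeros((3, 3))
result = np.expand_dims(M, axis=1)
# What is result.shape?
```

(3, 1, 3)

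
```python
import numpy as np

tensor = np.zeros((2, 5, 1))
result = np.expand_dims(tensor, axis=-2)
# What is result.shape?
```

(2, 5, 1, 1)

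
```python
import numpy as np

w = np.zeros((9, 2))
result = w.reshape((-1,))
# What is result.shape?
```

(18,)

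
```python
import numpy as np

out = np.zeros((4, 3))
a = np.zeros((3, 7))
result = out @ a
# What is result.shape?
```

(4, 7)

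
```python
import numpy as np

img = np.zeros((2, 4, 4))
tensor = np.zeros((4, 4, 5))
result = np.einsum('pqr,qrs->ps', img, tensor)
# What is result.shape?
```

(2, 5)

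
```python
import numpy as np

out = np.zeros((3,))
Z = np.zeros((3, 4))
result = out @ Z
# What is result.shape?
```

(4,)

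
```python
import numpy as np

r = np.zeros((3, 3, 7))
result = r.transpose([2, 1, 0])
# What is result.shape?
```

(7, 3, 3)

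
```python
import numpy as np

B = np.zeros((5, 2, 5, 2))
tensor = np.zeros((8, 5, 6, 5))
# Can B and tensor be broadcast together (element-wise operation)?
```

No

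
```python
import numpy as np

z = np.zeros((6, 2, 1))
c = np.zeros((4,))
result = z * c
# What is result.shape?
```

(6, 2, 4)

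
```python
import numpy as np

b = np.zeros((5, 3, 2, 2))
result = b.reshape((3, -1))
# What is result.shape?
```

(3, 20)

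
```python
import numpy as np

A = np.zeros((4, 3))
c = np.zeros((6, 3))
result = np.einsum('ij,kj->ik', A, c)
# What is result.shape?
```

(4, 6)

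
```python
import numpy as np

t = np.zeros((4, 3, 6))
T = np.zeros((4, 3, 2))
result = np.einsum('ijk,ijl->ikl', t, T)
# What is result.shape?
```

(4, 6, 2)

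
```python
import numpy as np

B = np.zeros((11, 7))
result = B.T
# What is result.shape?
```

(7, 11)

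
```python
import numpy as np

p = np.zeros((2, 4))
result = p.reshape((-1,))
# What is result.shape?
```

(8,)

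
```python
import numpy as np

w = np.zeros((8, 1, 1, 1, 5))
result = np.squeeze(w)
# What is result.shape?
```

(8, 5)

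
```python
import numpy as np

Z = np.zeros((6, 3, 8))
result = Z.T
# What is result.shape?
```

(8, 3, 6)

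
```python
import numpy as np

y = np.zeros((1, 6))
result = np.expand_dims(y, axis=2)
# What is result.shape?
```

(1, 6, 1)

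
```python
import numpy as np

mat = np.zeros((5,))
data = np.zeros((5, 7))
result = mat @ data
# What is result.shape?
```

(7,)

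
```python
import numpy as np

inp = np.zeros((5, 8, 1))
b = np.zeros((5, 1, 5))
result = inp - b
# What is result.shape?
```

(5, 8, 5)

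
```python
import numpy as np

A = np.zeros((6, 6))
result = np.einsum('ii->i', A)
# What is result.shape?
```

(6,)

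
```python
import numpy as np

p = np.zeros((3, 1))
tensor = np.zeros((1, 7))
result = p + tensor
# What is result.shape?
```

(3, 7)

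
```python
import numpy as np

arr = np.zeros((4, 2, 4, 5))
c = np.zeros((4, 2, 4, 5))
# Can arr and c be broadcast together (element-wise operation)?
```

Yes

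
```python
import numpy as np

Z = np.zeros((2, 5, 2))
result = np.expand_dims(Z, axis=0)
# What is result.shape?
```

(1, 2, 5, 2)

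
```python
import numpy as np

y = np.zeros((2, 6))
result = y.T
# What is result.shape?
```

(6, 2)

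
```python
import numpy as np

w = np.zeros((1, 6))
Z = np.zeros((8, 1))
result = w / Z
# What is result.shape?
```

(8, 6)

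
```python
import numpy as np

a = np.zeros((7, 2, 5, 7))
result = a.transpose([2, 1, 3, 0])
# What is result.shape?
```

(5, 2, 7, 7)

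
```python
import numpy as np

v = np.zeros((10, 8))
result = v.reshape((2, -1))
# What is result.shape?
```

(2, 40)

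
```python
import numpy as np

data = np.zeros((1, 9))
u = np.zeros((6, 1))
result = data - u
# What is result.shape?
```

(6, 9)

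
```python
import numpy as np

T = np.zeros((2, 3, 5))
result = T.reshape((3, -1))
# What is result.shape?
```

(3, 10)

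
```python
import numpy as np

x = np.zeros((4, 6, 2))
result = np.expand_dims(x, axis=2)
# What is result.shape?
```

(4, 6, 1, 2)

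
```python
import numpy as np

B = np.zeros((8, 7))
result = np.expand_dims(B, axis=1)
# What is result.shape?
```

(8, 1, 7)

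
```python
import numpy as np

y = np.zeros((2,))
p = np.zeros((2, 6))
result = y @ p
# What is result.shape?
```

(6,)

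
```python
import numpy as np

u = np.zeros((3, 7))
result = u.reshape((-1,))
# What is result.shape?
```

(21,)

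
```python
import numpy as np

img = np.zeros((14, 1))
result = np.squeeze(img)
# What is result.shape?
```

(14,)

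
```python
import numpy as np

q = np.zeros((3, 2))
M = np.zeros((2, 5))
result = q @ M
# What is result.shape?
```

(3, 5)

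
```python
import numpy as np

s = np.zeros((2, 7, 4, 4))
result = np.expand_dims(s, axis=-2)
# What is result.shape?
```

(2, 7, 4, 1, 4)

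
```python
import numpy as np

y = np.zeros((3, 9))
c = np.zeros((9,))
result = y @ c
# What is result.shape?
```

(3,)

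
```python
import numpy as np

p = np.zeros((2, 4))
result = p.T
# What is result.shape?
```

(4, 2)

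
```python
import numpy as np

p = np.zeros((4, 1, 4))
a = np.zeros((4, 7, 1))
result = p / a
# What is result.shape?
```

(4, 7, 4)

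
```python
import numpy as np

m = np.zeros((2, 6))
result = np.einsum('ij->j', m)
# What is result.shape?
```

(6,)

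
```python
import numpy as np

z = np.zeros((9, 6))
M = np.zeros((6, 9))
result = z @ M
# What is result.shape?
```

(9, 9)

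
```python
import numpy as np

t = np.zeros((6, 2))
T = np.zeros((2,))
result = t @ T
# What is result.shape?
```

(6,)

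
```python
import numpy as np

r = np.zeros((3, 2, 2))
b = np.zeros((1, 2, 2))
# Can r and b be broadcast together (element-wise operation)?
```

Yes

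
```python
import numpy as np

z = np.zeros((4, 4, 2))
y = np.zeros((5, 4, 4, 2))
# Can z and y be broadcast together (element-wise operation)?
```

Yes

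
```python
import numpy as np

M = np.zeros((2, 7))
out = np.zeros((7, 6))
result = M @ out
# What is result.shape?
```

(2, 6)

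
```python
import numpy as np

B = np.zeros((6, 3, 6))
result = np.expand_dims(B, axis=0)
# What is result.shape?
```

(1, 6, 3, 6)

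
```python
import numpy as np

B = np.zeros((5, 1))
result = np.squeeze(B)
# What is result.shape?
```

(5,)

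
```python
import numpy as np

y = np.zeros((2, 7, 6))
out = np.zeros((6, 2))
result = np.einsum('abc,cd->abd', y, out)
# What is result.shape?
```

(2, 7, 2)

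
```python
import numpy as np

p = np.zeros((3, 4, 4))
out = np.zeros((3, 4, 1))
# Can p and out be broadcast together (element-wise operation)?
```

Yes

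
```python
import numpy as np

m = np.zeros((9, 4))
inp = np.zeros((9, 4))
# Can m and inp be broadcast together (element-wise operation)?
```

Yes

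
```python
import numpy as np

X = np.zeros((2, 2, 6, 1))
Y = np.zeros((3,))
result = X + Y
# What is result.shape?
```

(2, 2, 6, 3)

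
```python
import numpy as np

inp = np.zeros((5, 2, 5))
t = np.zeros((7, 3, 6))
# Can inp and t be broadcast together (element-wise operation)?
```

No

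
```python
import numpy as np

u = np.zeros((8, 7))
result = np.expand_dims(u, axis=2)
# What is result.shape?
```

(8, 7, 1)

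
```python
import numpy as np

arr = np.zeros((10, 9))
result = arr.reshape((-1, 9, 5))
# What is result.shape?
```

(2, 9, 5)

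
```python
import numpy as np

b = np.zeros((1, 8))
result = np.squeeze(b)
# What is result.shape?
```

(8,)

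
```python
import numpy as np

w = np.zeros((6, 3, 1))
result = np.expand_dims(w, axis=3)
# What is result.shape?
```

(6, 3, 1, 1)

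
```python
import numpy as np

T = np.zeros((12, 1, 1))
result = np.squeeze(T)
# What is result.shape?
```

(12,)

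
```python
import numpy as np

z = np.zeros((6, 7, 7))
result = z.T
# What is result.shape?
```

(7, 7, 6)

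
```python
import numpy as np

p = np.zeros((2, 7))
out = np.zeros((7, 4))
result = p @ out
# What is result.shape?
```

(2, 4)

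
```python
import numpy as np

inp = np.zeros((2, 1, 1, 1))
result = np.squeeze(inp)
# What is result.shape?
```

(2,)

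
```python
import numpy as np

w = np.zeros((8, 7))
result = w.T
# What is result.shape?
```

(7, 8)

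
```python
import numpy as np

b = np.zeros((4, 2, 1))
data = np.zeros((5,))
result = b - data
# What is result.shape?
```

(4, 2, 5)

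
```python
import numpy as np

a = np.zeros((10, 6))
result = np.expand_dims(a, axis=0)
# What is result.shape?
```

(1, 10, 6)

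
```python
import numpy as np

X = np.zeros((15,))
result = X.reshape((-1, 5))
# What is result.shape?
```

(3, 5)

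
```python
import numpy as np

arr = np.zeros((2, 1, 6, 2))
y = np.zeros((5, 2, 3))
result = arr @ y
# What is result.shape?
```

(2, 5, 6, 3)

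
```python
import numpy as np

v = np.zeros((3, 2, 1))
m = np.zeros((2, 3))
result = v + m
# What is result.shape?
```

(3, 2, 3)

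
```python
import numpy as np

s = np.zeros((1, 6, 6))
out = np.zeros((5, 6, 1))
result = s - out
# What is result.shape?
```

(5, 6, 6)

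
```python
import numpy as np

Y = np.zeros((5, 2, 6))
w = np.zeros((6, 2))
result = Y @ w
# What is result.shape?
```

(5, 2, 2)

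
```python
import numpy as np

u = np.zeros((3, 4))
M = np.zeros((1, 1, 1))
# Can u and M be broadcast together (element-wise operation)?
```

Yes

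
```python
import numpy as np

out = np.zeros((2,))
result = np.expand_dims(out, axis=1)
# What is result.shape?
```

(2, 1)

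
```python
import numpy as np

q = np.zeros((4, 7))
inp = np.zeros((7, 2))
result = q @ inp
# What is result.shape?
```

(4, 2)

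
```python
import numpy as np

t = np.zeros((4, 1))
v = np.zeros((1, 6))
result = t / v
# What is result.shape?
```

(4, 6)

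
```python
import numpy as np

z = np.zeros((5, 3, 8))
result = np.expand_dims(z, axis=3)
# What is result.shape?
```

(5, 3, 8, 1)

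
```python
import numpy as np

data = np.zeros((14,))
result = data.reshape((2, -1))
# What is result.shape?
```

(2, 7)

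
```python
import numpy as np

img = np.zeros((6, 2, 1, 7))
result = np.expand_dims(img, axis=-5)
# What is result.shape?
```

(1, 6, 2, 1, 7)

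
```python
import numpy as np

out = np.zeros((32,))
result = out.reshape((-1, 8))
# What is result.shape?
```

(4, 8)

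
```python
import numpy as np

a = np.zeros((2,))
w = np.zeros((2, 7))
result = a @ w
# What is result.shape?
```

(7,)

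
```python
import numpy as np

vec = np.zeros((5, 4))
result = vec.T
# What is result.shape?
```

(4, 5)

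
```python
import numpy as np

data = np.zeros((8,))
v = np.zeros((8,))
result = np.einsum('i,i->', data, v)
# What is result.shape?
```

()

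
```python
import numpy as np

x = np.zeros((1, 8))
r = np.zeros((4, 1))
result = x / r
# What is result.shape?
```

(4, 8)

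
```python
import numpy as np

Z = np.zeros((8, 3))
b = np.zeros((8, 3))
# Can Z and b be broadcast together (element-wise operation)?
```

Yes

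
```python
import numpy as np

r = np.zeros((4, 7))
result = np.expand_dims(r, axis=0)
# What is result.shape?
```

(1, 4, 7)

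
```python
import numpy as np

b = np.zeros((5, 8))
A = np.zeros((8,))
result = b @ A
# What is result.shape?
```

(5,)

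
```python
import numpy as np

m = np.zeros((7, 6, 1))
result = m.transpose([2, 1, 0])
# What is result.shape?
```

(1, 6, 7)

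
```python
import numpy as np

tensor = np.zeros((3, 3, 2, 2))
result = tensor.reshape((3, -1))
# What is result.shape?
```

(3, 12)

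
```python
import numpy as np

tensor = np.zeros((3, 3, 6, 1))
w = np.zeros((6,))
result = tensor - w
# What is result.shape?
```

(3, 3, 6, 6)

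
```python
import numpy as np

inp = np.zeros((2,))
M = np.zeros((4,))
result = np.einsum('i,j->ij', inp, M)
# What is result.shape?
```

(2, 4)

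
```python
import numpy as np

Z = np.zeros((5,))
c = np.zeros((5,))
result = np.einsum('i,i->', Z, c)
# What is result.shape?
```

()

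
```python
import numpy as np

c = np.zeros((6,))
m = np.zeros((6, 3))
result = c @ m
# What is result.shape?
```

(3,)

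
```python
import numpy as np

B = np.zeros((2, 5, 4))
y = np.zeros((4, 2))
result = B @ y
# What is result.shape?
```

(2, 5, 2)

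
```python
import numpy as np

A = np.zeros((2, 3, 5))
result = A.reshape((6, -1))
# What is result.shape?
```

(6, 5)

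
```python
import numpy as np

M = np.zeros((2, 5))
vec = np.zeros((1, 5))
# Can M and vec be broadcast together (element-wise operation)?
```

Yes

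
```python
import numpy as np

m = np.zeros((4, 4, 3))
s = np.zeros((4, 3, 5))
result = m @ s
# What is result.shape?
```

(4, 4, 5)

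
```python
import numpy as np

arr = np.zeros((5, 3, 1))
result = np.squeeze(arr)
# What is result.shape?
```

(5, 3)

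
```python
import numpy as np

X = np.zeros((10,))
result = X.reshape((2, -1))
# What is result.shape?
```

(2, 5)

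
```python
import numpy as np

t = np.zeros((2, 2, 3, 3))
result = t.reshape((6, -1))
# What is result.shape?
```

(6, 6)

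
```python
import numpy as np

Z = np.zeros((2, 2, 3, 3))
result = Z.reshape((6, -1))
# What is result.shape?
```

(6, 6)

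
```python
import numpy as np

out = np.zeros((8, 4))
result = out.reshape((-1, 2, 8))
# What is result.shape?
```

(2, 2, 8)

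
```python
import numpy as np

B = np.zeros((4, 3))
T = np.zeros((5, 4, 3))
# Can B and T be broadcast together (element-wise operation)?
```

Yes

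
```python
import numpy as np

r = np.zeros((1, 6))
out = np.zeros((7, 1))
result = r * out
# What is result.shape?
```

(7, 6)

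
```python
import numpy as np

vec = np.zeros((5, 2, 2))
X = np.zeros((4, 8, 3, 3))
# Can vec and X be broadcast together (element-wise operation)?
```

No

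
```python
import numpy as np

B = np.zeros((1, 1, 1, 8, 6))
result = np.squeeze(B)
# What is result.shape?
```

(8, 6)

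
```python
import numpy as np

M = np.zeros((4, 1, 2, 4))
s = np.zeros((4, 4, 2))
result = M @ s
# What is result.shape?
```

(4, 4, 2, 2)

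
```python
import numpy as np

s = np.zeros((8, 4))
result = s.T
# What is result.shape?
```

(4, 8)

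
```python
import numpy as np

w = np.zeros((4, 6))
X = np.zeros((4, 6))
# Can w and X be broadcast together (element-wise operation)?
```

Yes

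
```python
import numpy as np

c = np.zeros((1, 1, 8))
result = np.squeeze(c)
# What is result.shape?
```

(8,)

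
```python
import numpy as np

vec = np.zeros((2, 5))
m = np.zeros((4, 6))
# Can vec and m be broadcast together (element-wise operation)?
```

No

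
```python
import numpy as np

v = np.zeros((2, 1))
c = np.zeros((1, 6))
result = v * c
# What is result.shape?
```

(2, 6)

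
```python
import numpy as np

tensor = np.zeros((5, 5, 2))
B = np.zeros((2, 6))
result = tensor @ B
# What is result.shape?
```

(5, 5, 6)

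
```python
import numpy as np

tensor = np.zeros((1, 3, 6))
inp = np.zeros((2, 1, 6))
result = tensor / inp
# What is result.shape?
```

(2, 3, 6)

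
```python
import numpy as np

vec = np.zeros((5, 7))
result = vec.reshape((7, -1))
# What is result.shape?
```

(7, 5)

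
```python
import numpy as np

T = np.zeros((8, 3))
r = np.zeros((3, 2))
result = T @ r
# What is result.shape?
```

(8, 2)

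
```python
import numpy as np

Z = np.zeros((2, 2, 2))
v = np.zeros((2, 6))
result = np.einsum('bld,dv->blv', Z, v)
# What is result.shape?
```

(2, 2, 6)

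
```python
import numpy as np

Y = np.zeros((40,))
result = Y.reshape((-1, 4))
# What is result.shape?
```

(10, 4)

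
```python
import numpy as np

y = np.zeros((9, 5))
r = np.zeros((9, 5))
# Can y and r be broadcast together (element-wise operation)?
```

Yes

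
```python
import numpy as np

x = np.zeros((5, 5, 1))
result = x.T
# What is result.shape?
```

(1, 5, 5)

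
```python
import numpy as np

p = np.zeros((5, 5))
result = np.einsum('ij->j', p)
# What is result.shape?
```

(5,)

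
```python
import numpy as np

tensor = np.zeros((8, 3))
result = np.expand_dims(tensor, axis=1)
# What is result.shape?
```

(8, 1, 3)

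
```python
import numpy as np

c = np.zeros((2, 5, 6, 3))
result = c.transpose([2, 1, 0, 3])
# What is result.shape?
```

(6, 5, 2, 3)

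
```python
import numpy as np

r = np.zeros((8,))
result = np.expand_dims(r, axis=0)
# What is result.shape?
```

(1, 8)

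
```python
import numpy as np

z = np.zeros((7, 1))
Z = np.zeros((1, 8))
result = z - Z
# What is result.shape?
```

(7, 8)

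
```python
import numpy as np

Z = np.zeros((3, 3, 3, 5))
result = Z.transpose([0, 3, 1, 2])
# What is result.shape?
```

(3, 5, 3, 3)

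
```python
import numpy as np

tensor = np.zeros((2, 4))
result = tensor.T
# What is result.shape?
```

(4, 2)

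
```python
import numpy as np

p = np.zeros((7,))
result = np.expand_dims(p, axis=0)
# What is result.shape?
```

(1, 7)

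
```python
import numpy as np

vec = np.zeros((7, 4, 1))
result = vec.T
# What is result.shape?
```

(1, 4, 7)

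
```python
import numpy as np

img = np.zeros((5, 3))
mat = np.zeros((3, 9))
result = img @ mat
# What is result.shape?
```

(5, 9)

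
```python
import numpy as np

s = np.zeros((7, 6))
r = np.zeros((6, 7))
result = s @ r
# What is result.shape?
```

(7, 7)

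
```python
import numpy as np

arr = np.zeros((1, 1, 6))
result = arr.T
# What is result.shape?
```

(6, 1, 1)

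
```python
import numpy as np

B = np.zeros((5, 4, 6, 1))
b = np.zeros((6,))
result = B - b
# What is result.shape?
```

(5, 4, 6, 6)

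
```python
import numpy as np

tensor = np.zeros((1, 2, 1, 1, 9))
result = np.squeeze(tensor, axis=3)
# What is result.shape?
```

(1, 2, 1, 9)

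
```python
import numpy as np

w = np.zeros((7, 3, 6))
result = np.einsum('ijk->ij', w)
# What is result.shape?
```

(7, 3)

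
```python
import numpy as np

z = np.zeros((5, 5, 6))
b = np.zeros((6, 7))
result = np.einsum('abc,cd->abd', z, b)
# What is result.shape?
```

(5, 5, 7)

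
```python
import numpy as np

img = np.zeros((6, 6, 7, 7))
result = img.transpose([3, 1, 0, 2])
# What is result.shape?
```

(7, 6, 6, 7)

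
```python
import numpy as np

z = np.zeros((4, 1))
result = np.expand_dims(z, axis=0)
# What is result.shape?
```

(1, 4, 1)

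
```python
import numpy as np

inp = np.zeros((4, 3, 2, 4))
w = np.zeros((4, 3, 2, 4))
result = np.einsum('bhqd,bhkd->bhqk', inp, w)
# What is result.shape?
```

(4, 3, 2, 2)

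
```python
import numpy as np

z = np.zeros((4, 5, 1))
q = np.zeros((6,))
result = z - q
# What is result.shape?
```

(4, 5, 6)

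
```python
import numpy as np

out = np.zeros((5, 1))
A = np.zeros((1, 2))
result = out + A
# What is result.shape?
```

(5, 2)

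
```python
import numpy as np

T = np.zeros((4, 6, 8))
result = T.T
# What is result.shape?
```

(8, 6, 4)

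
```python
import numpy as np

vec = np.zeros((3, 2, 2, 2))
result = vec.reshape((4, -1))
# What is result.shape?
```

(4, 6)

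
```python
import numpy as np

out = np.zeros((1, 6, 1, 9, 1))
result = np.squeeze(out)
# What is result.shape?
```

(6, 9)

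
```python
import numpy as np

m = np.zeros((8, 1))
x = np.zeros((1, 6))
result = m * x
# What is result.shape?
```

(8, 6)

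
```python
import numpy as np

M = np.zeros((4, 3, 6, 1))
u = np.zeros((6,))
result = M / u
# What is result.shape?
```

(4, 3, 6, 6)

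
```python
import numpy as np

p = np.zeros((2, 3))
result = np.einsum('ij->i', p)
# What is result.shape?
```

(2,)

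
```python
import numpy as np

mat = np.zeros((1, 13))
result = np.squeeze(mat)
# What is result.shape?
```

(13,)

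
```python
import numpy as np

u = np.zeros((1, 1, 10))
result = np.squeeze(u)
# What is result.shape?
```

(10,)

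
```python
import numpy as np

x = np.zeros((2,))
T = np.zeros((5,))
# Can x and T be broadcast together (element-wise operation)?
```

No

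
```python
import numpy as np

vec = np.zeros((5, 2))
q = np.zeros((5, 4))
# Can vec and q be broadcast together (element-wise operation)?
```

No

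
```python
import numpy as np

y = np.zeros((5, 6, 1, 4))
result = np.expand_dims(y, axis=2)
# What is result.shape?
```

(5, 6, 1, 1, 4)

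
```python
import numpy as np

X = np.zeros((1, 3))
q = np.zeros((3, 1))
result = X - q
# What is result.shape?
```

(3, 3)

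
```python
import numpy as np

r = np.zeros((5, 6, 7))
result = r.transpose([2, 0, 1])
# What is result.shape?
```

(7, 5, 6)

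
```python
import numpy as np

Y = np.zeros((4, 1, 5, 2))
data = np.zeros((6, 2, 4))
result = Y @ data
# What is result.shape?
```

(4, 6, 5, 4)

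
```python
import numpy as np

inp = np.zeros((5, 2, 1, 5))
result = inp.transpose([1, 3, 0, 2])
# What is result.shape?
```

(2, 5, 5, 1)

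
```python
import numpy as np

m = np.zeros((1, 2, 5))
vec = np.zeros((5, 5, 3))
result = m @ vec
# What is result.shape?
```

(5, 2, 3)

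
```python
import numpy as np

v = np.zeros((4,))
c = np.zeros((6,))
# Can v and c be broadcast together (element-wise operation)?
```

No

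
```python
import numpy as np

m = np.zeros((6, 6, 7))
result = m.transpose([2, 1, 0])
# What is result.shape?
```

(7, 6, 6)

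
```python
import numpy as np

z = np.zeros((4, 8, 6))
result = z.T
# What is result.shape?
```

(6, 8, 4)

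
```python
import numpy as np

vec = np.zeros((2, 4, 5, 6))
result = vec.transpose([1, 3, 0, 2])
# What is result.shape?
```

(4, 6, 2, 5)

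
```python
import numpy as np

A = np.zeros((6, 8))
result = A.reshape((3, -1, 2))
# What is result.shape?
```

(3, 8, 2)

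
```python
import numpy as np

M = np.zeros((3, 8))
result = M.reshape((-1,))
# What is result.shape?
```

(24,)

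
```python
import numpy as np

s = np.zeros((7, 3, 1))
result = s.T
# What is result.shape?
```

(1, 3, 7)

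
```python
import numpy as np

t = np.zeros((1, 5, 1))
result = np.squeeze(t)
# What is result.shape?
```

(5,)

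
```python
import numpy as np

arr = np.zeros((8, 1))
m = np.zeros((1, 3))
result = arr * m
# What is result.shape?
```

(8, 3)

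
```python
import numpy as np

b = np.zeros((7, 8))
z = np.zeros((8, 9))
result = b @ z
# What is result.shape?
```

(7, 9)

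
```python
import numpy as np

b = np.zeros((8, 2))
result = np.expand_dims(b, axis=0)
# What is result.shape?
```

(1, 8, 2)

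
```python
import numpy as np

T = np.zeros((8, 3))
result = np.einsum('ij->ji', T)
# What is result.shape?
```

(3, 8)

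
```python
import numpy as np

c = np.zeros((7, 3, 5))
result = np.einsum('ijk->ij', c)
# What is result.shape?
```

(7, 3)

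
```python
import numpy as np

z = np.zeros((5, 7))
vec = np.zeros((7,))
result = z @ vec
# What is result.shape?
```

(5,)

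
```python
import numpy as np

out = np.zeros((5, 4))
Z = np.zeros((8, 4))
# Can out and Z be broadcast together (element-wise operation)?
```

No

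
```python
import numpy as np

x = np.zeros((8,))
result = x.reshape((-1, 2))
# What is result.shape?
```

(4, 2)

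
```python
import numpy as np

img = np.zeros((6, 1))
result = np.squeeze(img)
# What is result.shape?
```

(6,)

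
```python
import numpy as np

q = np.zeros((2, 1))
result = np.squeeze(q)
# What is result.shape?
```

(2,)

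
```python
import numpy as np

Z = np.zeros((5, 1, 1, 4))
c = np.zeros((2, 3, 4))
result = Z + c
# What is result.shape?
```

(5, 2, 3, 4)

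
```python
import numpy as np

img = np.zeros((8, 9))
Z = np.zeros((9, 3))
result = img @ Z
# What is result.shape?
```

(8, 3)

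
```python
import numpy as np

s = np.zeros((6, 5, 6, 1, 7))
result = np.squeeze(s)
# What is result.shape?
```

(6, 5, 6, 7)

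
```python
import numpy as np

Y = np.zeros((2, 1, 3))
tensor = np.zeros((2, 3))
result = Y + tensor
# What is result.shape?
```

(2, 2, 3)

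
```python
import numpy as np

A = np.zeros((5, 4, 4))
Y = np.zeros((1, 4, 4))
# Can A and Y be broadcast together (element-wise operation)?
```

Yes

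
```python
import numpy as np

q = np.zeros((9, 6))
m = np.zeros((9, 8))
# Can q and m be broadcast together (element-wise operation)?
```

No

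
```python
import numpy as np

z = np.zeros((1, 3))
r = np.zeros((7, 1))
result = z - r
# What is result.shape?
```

(7, 3)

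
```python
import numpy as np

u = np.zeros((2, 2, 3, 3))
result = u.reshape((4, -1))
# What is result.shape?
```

(4, 9)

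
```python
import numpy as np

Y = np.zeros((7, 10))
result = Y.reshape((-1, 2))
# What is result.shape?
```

(35, 2)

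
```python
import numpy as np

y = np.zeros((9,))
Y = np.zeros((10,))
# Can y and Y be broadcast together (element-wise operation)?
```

No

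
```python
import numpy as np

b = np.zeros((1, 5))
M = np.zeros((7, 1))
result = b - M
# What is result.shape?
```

(7, 5)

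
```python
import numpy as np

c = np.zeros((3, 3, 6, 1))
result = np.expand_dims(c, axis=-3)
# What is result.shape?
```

(3, 3, 1, 6, 1)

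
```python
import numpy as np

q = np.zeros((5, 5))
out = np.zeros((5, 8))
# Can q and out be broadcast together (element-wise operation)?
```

No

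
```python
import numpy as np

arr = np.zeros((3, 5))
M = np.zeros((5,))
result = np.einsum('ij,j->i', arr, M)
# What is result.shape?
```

(3,)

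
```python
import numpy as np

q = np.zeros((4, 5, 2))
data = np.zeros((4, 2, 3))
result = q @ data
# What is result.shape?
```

(4, 5, 3)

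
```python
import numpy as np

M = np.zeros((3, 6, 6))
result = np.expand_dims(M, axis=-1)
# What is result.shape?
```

(3, 6, 6, 1)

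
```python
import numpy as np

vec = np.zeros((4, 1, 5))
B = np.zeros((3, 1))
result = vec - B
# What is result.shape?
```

(4, 3, 5)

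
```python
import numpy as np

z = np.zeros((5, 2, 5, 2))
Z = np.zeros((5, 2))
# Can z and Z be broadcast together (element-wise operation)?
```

Yes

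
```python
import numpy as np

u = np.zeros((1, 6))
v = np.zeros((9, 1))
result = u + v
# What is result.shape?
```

(9, 6)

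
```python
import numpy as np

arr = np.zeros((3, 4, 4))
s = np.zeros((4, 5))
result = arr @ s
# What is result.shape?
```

(3, 4, 5)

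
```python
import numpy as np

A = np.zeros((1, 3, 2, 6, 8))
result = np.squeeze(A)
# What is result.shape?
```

(3, 2, 6, 8)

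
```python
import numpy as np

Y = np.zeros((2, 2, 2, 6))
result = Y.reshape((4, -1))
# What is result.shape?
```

(4, 12)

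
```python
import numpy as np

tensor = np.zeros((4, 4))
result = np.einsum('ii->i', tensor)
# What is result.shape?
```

(4,)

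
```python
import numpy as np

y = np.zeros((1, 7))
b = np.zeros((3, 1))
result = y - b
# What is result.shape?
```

(3, 7)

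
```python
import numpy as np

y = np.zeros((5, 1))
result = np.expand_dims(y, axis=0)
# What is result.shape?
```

(1, 5, 1)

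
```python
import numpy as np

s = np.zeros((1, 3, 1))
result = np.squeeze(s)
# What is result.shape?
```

(3,)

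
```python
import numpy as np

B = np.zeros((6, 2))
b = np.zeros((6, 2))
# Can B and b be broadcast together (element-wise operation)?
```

Yes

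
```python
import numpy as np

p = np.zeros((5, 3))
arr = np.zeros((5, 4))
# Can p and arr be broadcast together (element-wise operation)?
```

No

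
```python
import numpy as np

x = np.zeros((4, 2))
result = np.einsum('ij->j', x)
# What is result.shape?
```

(2,)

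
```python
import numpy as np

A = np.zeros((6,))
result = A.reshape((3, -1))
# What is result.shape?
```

(3, 2)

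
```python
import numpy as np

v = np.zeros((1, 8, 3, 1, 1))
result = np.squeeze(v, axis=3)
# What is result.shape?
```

(1, 8, 3, 1)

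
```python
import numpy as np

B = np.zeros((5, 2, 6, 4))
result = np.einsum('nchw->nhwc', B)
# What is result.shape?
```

(5, 6, 4, 2)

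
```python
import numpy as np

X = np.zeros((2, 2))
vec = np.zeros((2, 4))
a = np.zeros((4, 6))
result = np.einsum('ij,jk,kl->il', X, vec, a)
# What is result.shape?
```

(2, 6)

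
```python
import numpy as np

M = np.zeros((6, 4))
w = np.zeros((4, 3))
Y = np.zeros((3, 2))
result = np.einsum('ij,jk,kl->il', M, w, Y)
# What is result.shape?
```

(6, 2)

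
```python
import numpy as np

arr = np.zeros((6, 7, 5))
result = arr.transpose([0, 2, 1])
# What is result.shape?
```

(6, 5, 7)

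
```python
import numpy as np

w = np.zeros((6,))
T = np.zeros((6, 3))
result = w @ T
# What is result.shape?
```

(3,)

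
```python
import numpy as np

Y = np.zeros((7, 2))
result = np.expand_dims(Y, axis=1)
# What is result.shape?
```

(7, 1, 2)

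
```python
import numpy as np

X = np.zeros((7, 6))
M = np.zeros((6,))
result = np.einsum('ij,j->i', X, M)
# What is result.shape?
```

(7,)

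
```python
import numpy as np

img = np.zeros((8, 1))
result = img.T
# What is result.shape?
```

(1, 8)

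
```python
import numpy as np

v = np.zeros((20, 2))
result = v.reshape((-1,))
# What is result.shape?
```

(40,)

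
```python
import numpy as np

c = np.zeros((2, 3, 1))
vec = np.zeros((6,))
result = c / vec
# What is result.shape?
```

(2, 3, 6)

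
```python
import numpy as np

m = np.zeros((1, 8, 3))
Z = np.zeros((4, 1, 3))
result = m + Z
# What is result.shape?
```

(4, 8, 3)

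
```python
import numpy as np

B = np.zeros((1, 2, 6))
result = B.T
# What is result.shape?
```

(6, 2, 1)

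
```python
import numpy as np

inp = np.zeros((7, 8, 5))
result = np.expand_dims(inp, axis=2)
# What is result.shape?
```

(7, 8, 1, 5)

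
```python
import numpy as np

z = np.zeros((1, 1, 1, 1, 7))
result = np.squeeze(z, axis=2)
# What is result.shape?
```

(1, 1, 1, 7)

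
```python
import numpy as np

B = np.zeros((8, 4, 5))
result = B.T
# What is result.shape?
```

(5, 4, 8)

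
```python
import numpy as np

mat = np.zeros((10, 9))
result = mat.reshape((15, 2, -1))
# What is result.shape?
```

(15, 2, 3)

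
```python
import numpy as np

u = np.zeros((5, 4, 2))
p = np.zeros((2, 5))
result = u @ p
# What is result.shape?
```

(5, 4, 5)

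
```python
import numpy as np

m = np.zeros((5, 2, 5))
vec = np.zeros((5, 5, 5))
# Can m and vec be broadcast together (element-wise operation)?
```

No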